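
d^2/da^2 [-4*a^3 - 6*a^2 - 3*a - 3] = -24*a - 12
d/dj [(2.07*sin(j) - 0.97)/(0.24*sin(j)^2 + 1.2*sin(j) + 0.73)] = (-0.4968*sin(j)^2 + 0.4656*sin(j) + 2.6751)*cos(j)/(0.0576*sin(j)^4 + 0.576*sin(j)^3 + 1.7904*sin(j)^2 + 1.752*sin(j) + 0.5329)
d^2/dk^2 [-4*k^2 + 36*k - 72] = -8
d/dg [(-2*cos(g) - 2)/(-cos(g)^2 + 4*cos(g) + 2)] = 2*(cos(g)^2 + 2*cos(g) - 2)*sin(g)/(sin(g)^2 + 4*cos(g) + 1)^2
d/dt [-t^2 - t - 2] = -2*t - 1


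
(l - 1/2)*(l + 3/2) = l^2 + l - 3/4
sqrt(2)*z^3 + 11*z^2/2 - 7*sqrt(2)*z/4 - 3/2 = (z - sqrt(2)/2)*(z + 3*sqrt(2))*(sqrt(2)*z + 1/2)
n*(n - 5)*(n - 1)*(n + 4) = n^4 - 2*n^3 - 19*n^2 + 20*n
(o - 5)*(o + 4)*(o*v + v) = o^3*v - 21*o*v - 20*v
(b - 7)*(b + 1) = b^2 - 6*b - 7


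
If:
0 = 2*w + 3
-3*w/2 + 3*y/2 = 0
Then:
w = -3/2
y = -3/2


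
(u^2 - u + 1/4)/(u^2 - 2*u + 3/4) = (2*u - 1)/(2*u - 3)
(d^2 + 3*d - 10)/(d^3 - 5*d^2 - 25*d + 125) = (d - 2)/(d^2 - 10*d + 25)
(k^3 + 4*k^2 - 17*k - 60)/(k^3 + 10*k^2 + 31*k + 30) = (k - 4)/(k + 2)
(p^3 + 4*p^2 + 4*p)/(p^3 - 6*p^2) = (p^2 + 4*p + 4)/(p*(p - 6))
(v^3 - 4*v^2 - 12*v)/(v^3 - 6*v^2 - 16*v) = (v - 6)/(v - 8)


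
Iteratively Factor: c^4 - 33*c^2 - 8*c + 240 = (c + 4)*(c^3 - 4*c^2 - 17*c + 60) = (c - 3)*(c + 4)*(c^2 - c - 20) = (c - 3)*(c + 4)^2*(c - 5)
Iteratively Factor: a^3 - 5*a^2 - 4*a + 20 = (a + 2)*(a^2 - 7*a + 10) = (a - 2)*(a + 2)*(a - 5)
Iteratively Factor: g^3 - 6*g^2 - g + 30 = (g - 5)*(g^2 - g - 6) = (g - 5)*(g + 2)*(g - 3)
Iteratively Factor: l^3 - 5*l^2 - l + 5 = (l - 1)*(l^2 - 4*l - 5) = (l - 1)*(l + 1)*(l - 5)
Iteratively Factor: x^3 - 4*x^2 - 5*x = (x - 5)*(x^2 + x) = (x - 5)*(x + 1)*(x)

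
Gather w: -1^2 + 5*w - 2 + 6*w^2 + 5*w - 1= 6*w^2 + 10*w - 4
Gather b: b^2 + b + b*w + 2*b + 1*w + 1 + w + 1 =b^2 + b*(w + 3) + 2*w + 2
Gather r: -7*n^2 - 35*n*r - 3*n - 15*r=-7*n^2 - 3*n + r*(-35*n - 15)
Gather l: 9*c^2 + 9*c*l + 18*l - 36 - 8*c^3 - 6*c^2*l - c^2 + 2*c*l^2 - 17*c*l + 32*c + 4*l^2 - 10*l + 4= -8*c^3 + 8*c^2 + 32*c + l^2*(2*c + 4) + l*(-6*c^2 - 8*c + 8) - 32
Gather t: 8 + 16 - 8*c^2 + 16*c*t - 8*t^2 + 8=-8*c^2 + 16*c*t - 8*t^2 + 32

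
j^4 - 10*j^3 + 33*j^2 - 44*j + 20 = (j - 5)*(j - 2)^2*(j - 1)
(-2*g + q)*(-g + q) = 2*g^2 - 3*g*q + q^2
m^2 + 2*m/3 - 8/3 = (m - 4/3)*(m + 2)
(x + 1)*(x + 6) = x^2 + 7*x + 6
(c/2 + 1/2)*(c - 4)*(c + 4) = c^3/2 + c^2/2 - 8*c - 8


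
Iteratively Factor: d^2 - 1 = (d + 1)*(d - 1)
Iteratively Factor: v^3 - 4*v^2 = (v)*(v^2 - 4*v) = v^2*(v - 4)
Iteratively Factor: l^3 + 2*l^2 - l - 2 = (l - 1)*(l^2 + 3*l + 2) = (l - 1)*(l + 2)*(l + 1)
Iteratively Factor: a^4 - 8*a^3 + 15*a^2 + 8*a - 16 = (a - 1)*(a^3 - 7*a^2 + 8*a + 16) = (a - 4)*(a - 1)*(a^2 - 3*a - 4) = (a - 4)^2*(a - 1)*(a + 1)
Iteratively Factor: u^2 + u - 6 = (u + 3)*(u - 2)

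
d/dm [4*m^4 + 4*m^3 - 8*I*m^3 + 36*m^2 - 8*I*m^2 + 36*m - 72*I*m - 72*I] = 16*m^3 + m^2*(12 - 24*I) + m*(72 - 16*I) + 36 - 72*I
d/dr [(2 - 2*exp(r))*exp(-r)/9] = -2*exp(-r)/9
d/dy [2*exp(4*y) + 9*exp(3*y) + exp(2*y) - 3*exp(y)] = (8*exp(3*y) + 27*exp(2*y) + 2*exp(y) - 3)*exp(y)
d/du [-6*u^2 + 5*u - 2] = 5 - 12*u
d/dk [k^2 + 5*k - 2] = 2*k + 5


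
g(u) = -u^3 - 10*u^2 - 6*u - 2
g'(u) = -3*u^2 - 20*u - 6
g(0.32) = -4.98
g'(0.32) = -12.71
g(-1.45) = -11.28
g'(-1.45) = 16.69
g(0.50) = -7.62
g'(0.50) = -16.75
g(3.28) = -164.55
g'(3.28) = -103.88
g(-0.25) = -1.11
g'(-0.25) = -1.19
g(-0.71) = -2.42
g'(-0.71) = 6.69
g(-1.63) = -14.46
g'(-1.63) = 18.63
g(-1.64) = -14.65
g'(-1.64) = 18.73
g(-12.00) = 358.00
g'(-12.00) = -198.00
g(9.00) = -1595.00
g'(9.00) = -429.00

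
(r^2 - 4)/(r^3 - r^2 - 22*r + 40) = (r + 2)/(r^2 + r - 20)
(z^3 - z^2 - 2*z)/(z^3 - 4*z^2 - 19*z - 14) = z*(z - 2)/(z^2 - 5*z - 14)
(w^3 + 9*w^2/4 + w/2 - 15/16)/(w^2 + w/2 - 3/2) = (8*w^2 + 6*w - 5)/(8*(w - 1))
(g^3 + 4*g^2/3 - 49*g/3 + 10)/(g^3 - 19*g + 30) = (g - 2/3)/(g - 2)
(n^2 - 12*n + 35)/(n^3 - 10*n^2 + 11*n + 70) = 1/(n + 2)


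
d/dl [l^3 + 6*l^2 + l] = 3*l^2 + 12*l + 1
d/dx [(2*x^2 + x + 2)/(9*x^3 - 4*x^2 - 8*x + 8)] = 6*(-3*x^4 - 3*x^3 - 11*x^2 + 8*x + 4)/(81*x^6 - 72*x^5 - 128*x^4 + 208*x^3 - 128*x + 64)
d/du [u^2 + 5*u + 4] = 2*u + 5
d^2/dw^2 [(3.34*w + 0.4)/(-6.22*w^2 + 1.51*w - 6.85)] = (-(3.34*w + 0.4)*(12.44*w - 1.51)*(24.88*w - 3.02) + (124.6488*w - 5.1108)*(6.22*w^2 - 1.51*w + 6.85))/(6.22*w^2 - 1.51*w + 6.85)^3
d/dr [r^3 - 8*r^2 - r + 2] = 3*r^2 - 16*r - 1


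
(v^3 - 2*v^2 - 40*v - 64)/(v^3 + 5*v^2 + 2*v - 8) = (v - 8)/(v - 1)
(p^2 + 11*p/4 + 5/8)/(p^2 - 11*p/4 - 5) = (8*p^2 + 22*p + 5)/(2*(4*p^2 - 11*p - 20))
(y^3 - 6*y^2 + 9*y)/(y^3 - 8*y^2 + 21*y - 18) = y/(y - 2)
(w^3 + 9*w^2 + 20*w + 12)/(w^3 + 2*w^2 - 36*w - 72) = (w + 1)/(w - 6)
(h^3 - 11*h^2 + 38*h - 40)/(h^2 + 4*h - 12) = (h^2 - 9*h + 20)/(h + 6)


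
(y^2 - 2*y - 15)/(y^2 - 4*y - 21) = (y - 5)/(y - 7)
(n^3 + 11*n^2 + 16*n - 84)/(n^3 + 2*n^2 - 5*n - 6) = (n^2 + 13*n + 42)/(n^2 + 4*n + 3)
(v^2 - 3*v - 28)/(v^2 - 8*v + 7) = (v + 4)/(v - 1)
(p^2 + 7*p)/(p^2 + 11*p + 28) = p/(p + 4)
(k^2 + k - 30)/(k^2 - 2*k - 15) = (k + 6)/(k + 3)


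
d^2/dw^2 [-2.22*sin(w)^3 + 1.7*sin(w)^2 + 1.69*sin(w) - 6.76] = -0.0250000000000004*sin(w) - 4.995*sin(3*w) + 3.4*cos(2*w)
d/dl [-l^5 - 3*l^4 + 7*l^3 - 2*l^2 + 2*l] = -5*l^4 - 12*l^3 + 21*l^2 - 4*l + 2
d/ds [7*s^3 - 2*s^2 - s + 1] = 21*s^2 - 4*s - 1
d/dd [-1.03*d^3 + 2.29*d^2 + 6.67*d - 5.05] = -3.09*d^2 + 4.58*d + 6.67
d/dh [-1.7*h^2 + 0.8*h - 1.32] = 0.8 - 3.4*h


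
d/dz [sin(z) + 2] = cos(z)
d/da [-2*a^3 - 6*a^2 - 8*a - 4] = -6*a^2 - 12*a - 8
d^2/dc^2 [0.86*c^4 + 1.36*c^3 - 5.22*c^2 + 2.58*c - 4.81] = 10.32*c^2 + 8.16*c - 10.44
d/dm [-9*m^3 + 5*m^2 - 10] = m*(10 - 27*m)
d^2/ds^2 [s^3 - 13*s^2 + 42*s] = 6*s - 26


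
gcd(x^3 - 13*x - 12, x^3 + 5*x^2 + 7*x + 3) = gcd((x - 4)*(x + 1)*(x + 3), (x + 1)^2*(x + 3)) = x^2 + 4*x + 3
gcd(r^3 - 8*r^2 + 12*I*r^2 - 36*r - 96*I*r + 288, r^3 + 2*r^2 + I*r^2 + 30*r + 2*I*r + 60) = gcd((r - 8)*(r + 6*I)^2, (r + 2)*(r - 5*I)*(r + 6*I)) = r + 6*I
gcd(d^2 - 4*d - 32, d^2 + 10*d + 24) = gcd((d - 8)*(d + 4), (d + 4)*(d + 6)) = d + 4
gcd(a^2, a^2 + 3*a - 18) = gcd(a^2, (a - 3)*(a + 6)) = 1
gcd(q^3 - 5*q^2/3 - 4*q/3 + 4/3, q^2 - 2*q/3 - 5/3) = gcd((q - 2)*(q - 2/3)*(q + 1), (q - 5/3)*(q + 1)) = q + 1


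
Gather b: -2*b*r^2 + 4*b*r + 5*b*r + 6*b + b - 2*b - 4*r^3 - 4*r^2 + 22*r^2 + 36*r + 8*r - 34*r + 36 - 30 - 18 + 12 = b*(-2*r^2 + 9*r + 5) - 4*r^3 + 18*r^2 + 10*r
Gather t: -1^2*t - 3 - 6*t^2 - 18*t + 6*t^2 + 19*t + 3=0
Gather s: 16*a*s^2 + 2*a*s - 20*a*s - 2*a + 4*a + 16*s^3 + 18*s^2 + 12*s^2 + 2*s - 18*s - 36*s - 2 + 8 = 2*a + 16*s^3 + s^2*(16*a + 30) + s*(-18*a - 52) + 6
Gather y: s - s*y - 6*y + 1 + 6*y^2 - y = s + 6*y^2 + y*(-s - 7) + 1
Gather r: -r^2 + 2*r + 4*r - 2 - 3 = -r^2 + 6*r - 5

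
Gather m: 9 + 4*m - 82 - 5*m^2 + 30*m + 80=-5*m^2 + 34*m + 7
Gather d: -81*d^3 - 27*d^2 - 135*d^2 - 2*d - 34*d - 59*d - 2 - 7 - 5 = -81*d^3 - 162*d^2 - 95*d - 14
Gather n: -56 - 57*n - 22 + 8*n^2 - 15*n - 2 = 8*n^2 - 72*n - 80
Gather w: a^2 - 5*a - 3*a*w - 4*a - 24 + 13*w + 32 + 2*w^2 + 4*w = a^2 - 9*a + 2*w^2 + w*(17 - 3*a) + 8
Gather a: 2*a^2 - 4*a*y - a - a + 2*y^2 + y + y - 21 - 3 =2*a^2 + a*(-4*y - 2) + 2*y^2 + 2*y - 24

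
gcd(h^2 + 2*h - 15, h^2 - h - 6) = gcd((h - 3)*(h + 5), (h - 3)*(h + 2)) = h - 3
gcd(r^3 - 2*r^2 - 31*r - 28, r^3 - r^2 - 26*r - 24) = r^2 + 5*r + 4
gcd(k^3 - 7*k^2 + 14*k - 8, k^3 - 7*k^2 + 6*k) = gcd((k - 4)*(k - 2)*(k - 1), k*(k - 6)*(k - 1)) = k - 1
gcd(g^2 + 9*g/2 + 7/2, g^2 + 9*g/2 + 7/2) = g^2 + 9*g/2 + 7/2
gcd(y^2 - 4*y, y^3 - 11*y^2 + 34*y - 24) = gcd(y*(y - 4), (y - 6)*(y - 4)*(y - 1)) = y - 4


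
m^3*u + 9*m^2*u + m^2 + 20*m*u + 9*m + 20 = (m + 4)*(m + 5)*(m*u + 1)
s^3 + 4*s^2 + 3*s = s*(s + 1)*(s + 3)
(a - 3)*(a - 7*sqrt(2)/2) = a^2 - 7*sqrt(2)*a/2 - 3*a + 21*sqrt(2)/2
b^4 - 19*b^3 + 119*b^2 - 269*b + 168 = (b - 8)*(b - 7)*(b - 3)*(b - 1)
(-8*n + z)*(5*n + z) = -40*n^2 - 3*n*z + z^2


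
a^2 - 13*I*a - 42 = (a - 7*I)*(a - 6*I)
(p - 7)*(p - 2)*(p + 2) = p^3 - 7*p^2 - 4*p + 28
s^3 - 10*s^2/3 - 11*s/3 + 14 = (s - 3)*(s - 7/3)*(s + 2)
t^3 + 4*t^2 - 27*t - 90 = (t - 5)*(t + 3)*(t + 6)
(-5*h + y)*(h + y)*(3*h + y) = -15*h^3 - 17*h^2*y - h*y^2 + y^3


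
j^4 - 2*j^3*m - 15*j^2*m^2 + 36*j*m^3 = j*(j - 3*m)^2*(j + 4*m)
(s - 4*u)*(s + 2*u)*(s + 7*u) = s^3 + 5*s^2*u - 22*s*u^2 - 56*u^3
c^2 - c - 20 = (c - 5)*(c + 4)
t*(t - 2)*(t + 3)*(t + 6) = t^4 + 7*t^3 - 36*t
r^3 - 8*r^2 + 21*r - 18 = (r - 3)^2*(r - 2)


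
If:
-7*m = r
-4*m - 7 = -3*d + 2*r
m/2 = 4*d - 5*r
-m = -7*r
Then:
No Solution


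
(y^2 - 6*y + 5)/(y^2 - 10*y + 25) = (y - 1)/(y - 5)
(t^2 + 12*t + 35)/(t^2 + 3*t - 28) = (t + 5)/(t - 4)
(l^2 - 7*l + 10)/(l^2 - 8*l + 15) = (l - 2)/(l - 3)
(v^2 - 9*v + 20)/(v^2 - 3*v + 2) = (v^2 - 9*v + 20)/(v^2 - 3*v + 2)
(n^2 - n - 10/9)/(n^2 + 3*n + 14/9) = (3*n - 5)/(3*n + 7)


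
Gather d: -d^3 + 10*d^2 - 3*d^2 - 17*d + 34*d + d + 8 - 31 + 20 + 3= -d^3 + 7*d^2 + 18*d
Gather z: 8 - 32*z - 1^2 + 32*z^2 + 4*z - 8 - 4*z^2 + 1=28*z^2 - 28*z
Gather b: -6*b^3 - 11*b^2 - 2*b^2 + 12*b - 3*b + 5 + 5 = -6*b^3 - 13*b^2 + 9*b + 10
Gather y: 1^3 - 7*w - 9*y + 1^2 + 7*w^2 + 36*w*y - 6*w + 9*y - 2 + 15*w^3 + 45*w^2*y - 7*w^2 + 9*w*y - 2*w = 15*w^3 - 15*w + y*(45*w^2 + 45*w)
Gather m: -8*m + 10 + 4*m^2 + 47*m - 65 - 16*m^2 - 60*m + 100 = -12*m^2 - 21*m + 45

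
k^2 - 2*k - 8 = (k - 4)*(k + 2)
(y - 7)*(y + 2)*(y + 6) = y^3 + y^2 - 44*y - 84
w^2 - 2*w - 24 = (w - 6)*(w + 4)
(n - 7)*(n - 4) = n^2 - 11*n + 28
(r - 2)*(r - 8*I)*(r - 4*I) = r^3 - 2*r^2 - 12*I*r^2 - 32*r + 24*I*r + 64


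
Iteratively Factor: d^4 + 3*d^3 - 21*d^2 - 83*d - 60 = (d + 3)*(d^3 - 21*d - 20) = (d - 5)*(d + 3)*(d^2 + 5*d + 4) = (d - 5)*(d + 1)*(d + 3)*(d + 4)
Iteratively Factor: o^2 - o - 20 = (o - 5)*(o + 4)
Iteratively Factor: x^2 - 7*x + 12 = (x - 4)*(x - 3)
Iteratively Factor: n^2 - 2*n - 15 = (n + 3)*(n - 5)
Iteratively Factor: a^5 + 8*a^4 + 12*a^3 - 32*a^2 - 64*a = (a + 4)*(a^4 + 4*a^3 - 4*a^2 - 16*a) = (a + 4)^2*(a^3 - 4*a) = a*(a + 4)^2*(a^2 - 4) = a*(a + 2)*(a + 4)^2*(a - 2)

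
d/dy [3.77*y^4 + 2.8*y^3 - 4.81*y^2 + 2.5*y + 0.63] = 15.08*y^3 + 8.4*y^2 - 9.62*y + 2.5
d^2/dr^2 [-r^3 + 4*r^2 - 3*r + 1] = 8 - 6*r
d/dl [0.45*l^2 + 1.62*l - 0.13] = 0.9*l + 1.62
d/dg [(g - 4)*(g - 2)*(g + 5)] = 3*g^2 - 2*g - 22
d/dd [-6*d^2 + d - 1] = 1 - 12*d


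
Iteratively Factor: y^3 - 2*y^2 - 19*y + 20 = (y - 1)*(y^2 - y - 20) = (y - 1)*(y + 4)*(y - 5)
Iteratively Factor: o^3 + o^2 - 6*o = (o - 2)*(o^2 + 3*o) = (o - 2)*(o + 3)*(o)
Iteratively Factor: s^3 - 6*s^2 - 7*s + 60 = (s - 4)*(s^2 - 2*s - 15) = (s - 4)*(s + 3)*(s - 5)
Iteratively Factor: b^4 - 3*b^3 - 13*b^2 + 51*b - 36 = (b - 1)*(b^3 - 2*b^2 - 15*b + 36) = (b - 1)*(b + 4)*(b^2 - 6*b + 9) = (b - 3)*(b - 1)*(b + 4)*(b - 3)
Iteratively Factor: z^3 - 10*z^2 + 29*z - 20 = (z - 4)*(z^2 - 6*z + 5) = (z - 5)*(z - 4)*(z - 1)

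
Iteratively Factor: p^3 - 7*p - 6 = (p + 1)*(p^2 - p - 6) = (p - 3)*(p + 1)*(p + 2)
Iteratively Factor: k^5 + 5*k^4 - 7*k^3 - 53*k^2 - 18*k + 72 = (k - 3)*(k^4 + 8*k^3 + 17*k^2 - 2*k - 24) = (k - 3)*(k - 1)*(k^3 + 9*k^2 + 26*k + 24) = (k - 3)*(k - 1)*(k + 3)*(k^2 + 6*k + 8) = (k - 3)*(k - 1)*(k + 3)*(k + 4)*(k + 2)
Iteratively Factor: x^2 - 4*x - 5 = (x - 5)*(x + 1)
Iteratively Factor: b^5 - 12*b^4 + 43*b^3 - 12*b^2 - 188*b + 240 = (b - 5)*(b^4 - 7*b^3 + 8*b^2 + 28*b - 48) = (b - 5)*(b - 4)*(b^3 - 3*b^2 - 4*b + 12) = (b - 5)*(b - 4)*(b + 2)*(b^2 - 5*b + 6) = (b - 5)*(b - 4)*(b - 2)*(b + 2)*(b - 3)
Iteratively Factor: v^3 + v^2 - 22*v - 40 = (v - 5)*(v^2 + 6*v + 8) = (v - 5)*(v + 2)*(v + 4)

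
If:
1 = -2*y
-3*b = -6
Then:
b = 2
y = -1/2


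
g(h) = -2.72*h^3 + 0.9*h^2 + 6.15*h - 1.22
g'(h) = -8.16*h^2 + 1.8*h + 6.15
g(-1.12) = -3.16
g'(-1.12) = -6.10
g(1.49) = 0.94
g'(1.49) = -9.28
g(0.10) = -0.60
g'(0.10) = 6.25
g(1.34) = 2.09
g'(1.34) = -6.09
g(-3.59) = 114.15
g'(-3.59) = -105.48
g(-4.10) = 176.16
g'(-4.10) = -138.40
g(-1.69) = 4.09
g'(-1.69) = -20.20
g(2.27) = -14.44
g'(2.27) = -31.81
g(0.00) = -1.22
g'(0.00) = 6.15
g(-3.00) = 61.87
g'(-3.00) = -72.69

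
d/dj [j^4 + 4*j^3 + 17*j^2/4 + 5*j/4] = 4*j^3 + 12*j^2 + 17*j/2 + 5/4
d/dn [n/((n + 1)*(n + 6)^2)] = (-2*n*(n + 1) - n*(n + 6) + (n + 1)*(n + 6))/((n + 1)^2*(n + 6)^3)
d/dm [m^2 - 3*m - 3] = 2*m - 3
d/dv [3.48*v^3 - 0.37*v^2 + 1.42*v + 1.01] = 10.44*v^2 - 0.74*v + 1.42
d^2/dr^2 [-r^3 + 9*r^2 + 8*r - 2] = 18 - 6*r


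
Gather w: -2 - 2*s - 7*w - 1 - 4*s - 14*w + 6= -6*s - 21*w + 3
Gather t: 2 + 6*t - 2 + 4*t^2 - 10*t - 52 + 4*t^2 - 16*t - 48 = 8*t^2 - 20*t - 100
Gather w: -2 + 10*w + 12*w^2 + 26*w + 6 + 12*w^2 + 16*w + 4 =24*w^2 + 52*w + 8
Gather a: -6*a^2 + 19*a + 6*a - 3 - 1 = -6*a^2 + 25*a - 4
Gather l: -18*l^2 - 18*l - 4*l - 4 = -18*l^2 - 22*l - 4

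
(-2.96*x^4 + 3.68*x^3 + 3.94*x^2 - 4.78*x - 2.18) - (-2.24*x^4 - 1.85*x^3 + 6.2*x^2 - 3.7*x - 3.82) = -0.72*x^4 + 5.53*x^3 - 2.26*x^2 - 1.08*x + 1.64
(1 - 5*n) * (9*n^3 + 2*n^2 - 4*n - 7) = -45*n^4 - n^3 + 22*n^2 + 31*n - 7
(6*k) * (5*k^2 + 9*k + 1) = 30*k^3 + 54*k^2 + 6*k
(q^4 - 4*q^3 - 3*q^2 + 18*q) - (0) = q^4 - 4*q^3 - 3*q^2 + 18*q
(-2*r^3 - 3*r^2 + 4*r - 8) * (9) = -18*r^3 - 27*r^2 + 36*r - 72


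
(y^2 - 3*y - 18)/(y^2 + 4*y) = (y^2 - 3*y - 18)/(y*(y + 4))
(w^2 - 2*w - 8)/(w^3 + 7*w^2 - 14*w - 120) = (w + 2)/(w^2 + 11*w + 30)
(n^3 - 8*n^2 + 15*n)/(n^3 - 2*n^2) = (n^2 - 8*n + 15)/(n*(n - 2))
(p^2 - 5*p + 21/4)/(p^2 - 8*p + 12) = (p^2 - 5*p + 21/4)/(p^2 - 8*p + 12)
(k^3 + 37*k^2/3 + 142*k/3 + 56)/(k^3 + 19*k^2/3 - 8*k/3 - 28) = (k + 4)/(k - 2)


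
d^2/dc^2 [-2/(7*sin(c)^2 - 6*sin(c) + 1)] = 4*(98*sin(c)^4 - 63*sin(c)^3 - 143*sin(c)^2 + 129*sin(c) - 29)/(7*sin(c)^2 - 6*sin(c) + 1)^3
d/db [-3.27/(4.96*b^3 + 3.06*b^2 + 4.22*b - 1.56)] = (48.6576*b^2 + 20.0124*b + 13.7994)/(4.96*b^3 + 3.06*b^2 + 4.22*b - 1.56)^2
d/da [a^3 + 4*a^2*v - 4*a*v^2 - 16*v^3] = 3*a^2 + 8*a*v - 4*v^2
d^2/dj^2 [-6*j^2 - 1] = -12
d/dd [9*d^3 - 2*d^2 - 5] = d*(27*d - 4)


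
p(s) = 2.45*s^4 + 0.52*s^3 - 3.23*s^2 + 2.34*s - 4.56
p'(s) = 9.8*s^3 + 1.56*s^2 - 6.46*s + 2.34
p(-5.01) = 1380.79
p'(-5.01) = -1158.50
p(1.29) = 0.98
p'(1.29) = 17.64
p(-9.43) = 18623.81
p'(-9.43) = -8015.93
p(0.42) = -4.03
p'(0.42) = 0.63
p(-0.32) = -5.63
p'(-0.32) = 4.25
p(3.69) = 440.45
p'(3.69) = 492.13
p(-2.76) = 95.61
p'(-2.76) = -173.99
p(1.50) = 5.84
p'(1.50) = 29.24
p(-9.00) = 15408.12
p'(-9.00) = -6957.36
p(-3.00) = 143.76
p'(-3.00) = -228.84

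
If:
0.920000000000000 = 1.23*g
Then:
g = 0.75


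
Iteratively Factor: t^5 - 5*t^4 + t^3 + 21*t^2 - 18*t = (t - 3)*(t^4 - 2*t^3 - 5*t^2 + 6*t) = (t - 3)*(t - 1)*(t^3 - t^2 - 6*t) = (t - 3)^2*(t - 1)*(t^2 + 2*t) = (t - 3)^2*(t - 1)*(t + 2)*(t)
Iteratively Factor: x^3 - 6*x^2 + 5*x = (x - 5)*(x^2 - x) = x*(x - 5)*(x - 1)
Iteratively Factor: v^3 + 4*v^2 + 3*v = (v)*(v^2 + 4*v + 3) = v*(v + 3)*(v + 1)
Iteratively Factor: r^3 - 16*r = (r - 4)*(r^2 + 4*r) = (r - 4)*(r + 4)*(r)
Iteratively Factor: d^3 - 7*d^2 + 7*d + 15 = (d + 1)*(d^2 - 8*d + 15) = (d - 5)*(d + 1)*(d - 3)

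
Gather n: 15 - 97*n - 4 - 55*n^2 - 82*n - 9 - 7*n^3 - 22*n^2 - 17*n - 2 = -7*n^3 - 77*n^2 - 196*n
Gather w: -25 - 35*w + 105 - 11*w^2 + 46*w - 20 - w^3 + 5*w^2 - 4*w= -w^3 - 6*w^2 + 7*w + 60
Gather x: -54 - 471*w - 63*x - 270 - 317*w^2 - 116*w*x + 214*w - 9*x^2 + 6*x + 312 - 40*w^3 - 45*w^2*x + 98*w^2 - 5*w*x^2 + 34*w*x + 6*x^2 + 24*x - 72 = -40*w^3 - 219*w^2 - 257*w + x^2*(-5*w - 3) + x*(-45*w^2 - 82*w - 33) - 84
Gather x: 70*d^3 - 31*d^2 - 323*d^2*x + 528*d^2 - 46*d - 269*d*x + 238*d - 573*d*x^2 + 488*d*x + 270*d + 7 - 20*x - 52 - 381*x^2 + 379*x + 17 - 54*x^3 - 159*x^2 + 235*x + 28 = 70*d^3 + 497*d^2 + 462*d - 54*x^3 + x^2*(-573*d - 540) + x*(-323*d^2 + 219*d + 594)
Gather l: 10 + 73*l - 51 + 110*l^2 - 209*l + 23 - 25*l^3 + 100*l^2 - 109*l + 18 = -25*l^3 + 210*l^2 - 245*l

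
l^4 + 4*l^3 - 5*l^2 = l^2*(l - 1)*(l + 5)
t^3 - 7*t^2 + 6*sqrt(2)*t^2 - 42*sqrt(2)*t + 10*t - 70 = (t - 7)*(t + sqrt(2))*(t + 5*sqrt(2))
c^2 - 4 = (c - 2)*(c + 2)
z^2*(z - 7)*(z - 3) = z^4 - 10*z^3 + 21*z^2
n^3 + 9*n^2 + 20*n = n*(n + 4)*(n + 5)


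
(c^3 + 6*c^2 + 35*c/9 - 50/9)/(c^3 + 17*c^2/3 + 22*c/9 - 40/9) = (3*c + 5)/(3*c + 4)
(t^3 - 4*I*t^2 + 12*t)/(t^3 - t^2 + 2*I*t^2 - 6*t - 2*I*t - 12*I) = t*(t - 6*I)/(t^2 - t - 6)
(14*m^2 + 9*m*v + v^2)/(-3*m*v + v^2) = (14*m^2 + 9*m*v + v^2)/(v*(-3*m + v))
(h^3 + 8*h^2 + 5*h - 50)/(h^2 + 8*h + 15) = (h^2 + 3*h - 10)/(h + 3)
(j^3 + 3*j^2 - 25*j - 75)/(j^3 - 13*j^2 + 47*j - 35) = (j^2 + 8*j + 15)/(j^2 - 8*j + 7)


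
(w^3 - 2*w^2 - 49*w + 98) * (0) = 0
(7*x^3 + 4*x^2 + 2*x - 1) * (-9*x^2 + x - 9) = -63*x^5 - 29*x^4 - 77*x^3 - 25*x^2 - 19*x + 9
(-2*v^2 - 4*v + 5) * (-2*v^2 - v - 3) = 4*v^4 + 10*v^3 + 7*v - 15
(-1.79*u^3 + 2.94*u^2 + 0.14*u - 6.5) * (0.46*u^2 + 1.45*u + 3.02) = -0.8234*u^5 - 1.2431*u^4 - 1.0784*u^3 + 6.0918*u^2 - 9.0022*u - 19.63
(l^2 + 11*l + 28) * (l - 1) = l^3 + 10*l^2 + 17*l - 28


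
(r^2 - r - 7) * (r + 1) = r^3 - 8*r - 7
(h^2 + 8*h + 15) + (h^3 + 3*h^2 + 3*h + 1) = h^3 + 4*h^2 + 11*h + 16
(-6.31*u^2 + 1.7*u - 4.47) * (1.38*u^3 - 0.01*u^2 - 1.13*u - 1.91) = -8.7078*u^5 + 2.4091*u^4 + 0.9447*u^3 + 10.1758*u^2 + 1.8041*u + 8.5377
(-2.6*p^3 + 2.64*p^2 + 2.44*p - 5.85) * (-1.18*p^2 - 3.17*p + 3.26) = 3.068*p^5 + 5.1268*p^4 - 19.724*p^3 + 7.7746*p^2 + 26.4989*p - 19.071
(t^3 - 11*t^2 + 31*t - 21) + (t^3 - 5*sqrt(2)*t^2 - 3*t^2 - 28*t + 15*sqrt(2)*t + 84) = 2*t^3 - 14*t^2 - 5*sqrt(2)*t^2 + 3*t + 15*sqrt(2)*t + 63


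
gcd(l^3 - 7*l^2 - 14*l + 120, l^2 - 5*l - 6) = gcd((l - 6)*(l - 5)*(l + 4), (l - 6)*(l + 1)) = l - 6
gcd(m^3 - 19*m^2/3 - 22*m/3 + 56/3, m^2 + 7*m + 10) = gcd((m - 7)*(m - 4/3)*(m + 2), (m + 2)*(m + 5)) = m + 2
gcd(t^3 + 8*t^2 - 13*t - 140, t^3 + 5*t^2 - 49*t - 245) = t^2 + 12*t + 35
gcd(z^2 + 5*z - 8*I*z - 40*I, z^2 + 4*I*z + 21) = 1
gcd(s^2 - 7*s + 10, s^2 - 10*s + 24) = 1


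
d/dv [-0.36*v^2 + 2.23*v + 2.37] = 2.23 - 0.72*v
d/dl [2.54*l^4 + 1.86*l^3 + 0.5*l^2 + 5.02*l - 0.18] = 10.16*l^3 + 5.58*l^2 + 1.0*l + 5.02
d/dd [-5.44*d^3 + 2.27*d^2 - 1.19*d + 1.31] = -16.32*d^2 + 4.54*d - 1.19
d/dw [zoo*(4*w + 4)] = zoo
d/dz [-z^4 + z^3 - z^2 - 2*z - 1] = -4*z^3 + 3*z^2 - 2*z - 2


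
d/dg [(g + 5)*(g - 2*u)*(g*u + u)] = u*(3*g^2 - 4*g*u + 12*g - 12*u + 5)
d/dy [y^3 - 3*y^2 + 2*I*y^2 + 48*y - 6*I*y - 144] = 3*y^2 + y*(-6 + 4*I) + 48 - 6*I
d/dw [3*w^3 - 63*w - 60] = 9*w^2 - 63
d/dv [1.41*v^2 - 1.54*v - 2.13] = 2.82*v - 1.54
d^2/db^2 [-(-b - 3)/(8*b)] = 3/(4*b^3)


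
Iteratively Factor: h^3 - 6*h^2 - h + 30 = (h + 2)*(h^2 - 8*h + 15) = (h - 3)*(h + 2)*(h - 5)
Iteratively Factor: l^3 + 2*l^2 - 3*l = (l + 3)*(l^2 - l) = (l - 1)*(l + 3)*(l)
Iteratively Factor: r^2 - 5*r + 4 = (r - 1)*(r - 4)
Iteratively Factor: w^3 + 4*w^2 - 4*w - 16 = (w + 2)*(w^2 + 2*w - 8) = (w + 2)*(w + 4)*(w - 2)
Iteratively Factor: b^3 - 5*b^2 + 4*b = (b - 4)*(b^2 - b) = (b - 4)*(b - 1)*(b)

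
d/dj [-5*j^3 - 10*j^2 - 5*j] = -15*j^2 - 20*j - 5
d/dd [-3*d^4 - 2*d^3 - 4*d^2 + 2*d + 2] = -12*d^3 - 6*d^2 - 8*d + 2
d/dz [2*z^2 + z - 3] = 4*z + 1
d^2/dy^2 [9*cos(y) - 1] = -9*cos(y)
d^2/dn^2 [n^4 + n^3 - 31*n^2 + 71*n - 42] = 12*n^2 + 6*n - 62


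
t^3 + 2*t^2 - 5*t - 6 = (t - 2)*(t + 1)*(t + 3)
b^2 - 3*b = b*(b - 3)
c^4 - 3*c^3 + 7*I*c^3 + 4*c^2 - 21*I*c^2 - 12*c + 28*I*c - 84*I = (c - 3)*(c - 2*I)*(c + 2*I)*(c + 7*I)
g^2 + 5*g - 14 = (g - 2)*(g + 7)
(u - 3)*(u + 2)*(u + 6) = u^3 + 5*u^2 - 12*u - 36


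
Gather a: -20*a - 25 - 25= -20*a - 50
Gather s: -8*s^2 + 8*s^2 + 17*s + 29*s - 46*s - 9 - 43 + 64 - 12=0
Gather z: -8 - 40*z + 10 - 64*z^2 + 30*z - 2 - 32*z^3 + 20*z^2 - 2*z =-32*z^3 - 44*z^2 - 12*z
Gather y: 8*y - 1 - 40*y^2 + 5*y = -40*y^2 + 13*y - 1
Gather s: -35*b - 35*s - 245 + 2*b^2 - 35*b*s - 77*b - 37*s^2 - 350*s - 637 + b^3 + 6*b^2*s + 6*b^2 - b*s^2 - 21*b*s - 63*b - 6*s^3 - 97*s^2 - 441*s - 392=b^3 + 8*b^2 - 175*b - 6*s^3 + s^2*(-b - 134) + s*(6*b^2 - 56*b - 826) - 1274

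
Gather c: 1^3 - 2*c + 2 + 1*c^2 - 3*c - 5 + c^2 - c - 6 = 2*c^2 - 6*c - 8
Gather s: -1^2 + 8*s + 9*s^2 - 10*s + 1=9*s^2 - 2*s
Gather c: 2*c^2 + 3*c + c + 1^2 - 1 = 2*c^2 + 4*c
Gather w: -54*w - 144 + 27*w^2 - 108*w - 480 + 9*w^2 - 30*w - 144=36*w^2 - 192*w - 768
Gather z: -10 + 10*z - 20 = 10*z - 30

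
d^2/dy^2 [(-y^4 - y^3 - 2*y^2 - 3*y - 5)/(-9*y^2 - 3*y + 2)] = 2*(81*y^6 + 81*y^5 - 27*y^4 + 168*y^3 + 1329*y^2 + 579*y + 161)/(729*y^6 + 729*y^5 - 243*y^4 - 297*y^3 + 54*y^2 + 36*y - 8)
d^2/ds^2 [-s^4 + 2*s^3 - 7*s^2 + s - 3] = -12*s^2 + 12*s - 14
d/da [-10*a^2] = -20*a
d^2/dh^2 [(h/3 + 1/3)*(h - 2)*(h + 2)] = 2*h + 2/3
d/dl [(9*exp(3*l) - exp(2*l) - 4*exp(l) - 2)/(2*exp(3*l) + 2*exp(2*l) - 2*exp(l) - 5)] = (20*exp(4*l) - 20*exp(3*l) - 113*exp(2*l) + 18*exp(l) + 16)*exp(l)/(4*exp(6*l) + 8*exp(5*l) - 4*exp(4*l) - 28*exp(3*l) - 16*exp(2*l) + 20*exp(l) + 25)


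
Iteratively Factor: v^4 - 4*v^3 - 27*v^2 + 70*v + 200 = (v - 5)*(v^3 + v^2 - 22*v - 40) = (v - 5)*(v + 2)*(v^2 - v - 20) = (v - 5)*(v + 2)*(v + 4)*(v - 5)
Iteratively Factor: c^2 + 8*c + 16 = (c + 4)*(c + 4)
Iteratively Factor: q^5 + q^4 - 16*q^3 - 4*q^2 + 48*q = (q)*(q^4 + q^3 - 16*q^2 - 4*q + 48) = q*(q + 2)*(q^3 - q^2 - 14*q + 24) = q*(q + 2)*(q + 4)*(q^2 - 5*q + 6) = q*(q - 2)*(q + 2)*(q + 4)*(q - 3)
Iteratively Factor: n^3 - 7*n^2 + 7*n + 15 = (n - 3)*(n^2 - 4*n - 5) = (n - 5)*(n - 3)*(n + 1)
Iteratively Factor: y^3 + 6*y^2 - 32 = (y + 4)*(y^2 + 2*y - 8) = (y + 4)^2*(y - 2)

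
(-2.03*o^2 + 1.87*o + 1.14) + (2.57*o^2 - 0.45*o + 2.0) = 0.54*o^2 + 1.42*o + 3.14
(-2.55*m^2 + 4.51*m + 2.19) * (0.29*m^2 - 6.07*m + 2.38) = -0.7395*m^4 + 16.7864*m^3 - 32.8096*m^2 - 2.5595*m + 5.2122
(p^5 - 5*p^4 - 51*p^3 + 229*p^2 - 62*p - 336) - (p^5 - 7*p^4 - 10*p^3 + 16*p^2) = 2*p^4 - 41*p^3 + 213*p^2 - 62*p - 336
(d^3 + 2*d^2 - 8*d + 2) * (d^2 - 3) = d^5 + 2*d^4 - 11*d^3 - 4*d^2 + 24*d - 6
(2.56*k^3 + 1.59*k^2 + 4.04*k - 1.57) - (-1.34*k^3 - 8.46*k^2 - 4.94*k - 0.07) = 3.9*k^3 + 10.05*k^2 + 8.98*k - 1.5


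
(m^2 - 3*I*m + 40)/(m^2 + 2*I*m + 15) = (m - 8*I)/(m - 3*I)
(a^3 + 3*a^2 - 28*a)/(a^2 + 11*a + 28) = a*(a - 4)/(a + 4)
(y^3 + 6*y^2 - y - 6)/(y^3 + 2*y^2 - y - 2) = (y + 6)/(y + 2)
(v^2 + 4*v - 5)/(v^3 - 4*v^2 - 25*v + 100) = (v - 1)/(v^2 - 9*v + 20)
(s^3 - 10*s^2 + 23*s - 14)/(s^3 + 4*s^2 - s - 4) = (s^2 - 9*s + 14)/(s^2 + 5*s + 4)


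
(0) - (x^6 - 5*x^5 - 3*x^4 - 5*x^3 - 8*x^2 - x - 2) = -x^6 + 5*x^5 + 3*x^4 + 5*x^3 + 8*x^2 + x + 2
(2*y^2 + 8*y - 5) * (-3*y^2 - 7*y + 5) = -6*y^4 - 38*y^3 - 31*y^2 + 75*y - 25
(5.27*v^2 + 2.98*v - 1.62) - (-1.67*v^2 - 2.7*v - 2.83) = 6.94*v^2 + 5.68*v + 1.21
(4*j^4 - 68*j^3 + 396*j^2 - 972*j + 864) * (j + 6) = 4*j^5 - 44*j^4 - 12*j^3 + 1404*j^2 - 4968*j + 5184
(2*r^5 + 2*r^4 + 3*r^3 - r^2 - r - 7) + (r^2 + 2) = 2*r^5 + 2*r^4 + 3*r^3 - r - 5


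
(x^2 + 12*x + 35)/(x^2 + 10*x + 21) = (x + 5)/(x + 3)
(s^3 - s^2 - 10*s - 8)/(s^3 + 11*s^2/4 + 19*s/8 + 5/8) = 8*(s^2 - 2*s - 8)/(8*s^2 + 14*s + 5)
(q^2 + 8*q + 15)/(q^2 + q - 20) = (q + 3)/(q - 4)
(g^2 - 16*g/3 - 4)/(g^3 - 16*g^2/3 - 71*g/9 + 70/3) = 3*(3*g + 2)/(9*g^2 + 6*g - 35)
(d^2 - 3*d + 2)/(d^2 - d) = (d - 2)/d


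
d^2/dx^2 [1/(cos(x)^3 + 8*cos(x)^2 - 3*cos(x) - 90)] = (9*sin(x)^6 - 88*sin(x)^4*cos(x) - 265*sin(x)^4 + 3026*sin(x)^2 + 329*cos(x)/2 - 393*cos(3*x)/2 - 1312)/((cos(x) - 3)^3*(cos(x) + 5)^3*(cos(x) + 6)^3)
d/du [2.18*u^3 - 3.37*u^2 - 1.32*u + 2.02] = 6.54*u^2 - 6.74*u - 1.32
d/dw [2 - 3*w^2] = -6*w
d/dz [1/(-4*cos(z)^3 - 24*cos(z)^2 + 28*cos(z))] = (-3*sin(z) + 7*sin(z)/cos(z)^2 - 12*tan(z))/(4*(cos(z) - 1)^2*(cos(z) + 7)^2)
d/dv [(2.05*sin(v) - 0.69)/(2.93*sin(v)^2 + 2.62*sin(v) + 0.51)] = (-6.0065*sin(v)^2 + 4.0434*sin(v) + 2.8533)*cos(v)/(8.5849*sin(v)^4 + 15.3532*sin(v)^3 + 9.853*sin(v)^2 + 2.6724*sin(v) + 0.2601)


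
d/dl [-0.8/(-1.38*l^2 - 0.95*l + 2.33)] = (-2.208*l - 0.76)/(1.38*l^2 + 0.95*l - 2.33)^2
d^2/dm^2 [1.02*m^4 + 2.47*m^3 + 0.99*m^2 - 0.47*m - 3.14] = 12.24*m^2 + 14.82*m + 1.98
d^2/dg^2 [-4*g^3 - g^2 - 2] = -24*g - 2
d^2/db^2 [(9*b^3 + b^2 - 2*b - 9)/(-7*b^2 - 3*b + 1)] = 2*(-25*b^3 + 1383*b^2 + 582*b + 149)/(343*b^6 + 441*b^5 + 42*b^4 - 99*b^3 - 6*b^2 + 9*b - 1)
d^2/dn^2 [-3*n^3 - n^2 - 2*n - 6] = -18*n - 2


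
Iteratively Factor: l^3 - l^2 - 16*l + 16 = (l - 1)*(l^2 - 16) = (l - 4)*(l - 1)*(l + 4)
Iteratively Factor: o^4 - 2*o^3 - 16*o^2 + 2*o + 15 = (o - 1)*(o^3 - o^2 - 17*o - 15) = (o - 1)*(o + 1)*(o^2 - 2*o - 15) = (o - 5)*(o - 1)*(o + 1)*(o + 3)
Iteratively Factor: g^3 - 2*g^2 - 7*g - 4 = (g + 1)*(g^2 - 3*g - 4) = (g - 4)*(g + 1)*(g + 1)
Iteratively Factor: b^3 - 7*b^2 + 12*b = (b - 4)*(b^2 - 3*b) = b*(b - 4)*(b - 3)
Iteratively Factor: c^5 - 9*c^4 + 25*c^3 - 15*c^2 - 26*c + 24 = (c - 3)*(c^4 - 6*c^3 + 7*c^2 + 6*c - 8) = (c - 3)*(c - 2)*(c^3 - 4*c^2 - c + 4) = (c - 3)*(c - 2)*(c - 1)*(c^2 - 3*c - 4) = (c - 4)*(c - 3)*(c - 2)*(c - 1)*(c + 1)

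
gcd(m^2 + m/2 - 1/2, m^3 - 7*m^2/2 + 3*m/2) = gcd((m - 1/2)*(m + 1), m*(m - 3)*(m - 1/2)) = m - 1/2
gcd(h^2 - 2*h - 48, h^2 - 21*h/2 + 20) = h - 8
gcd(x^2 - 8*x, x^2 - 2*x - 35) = 1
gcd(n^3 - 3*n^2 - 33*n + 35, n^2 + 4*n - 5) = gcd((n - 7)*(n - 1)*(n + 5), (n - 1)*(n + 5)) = n^2 + 4*n - 5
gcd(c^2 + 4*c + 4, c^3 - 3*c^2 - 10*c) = c + 2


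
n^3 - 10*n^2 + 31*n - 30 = (n - 5)*(n - 3)*(n - 2)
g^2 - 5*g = g*(g - 5)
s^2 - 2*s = s*(s - 2)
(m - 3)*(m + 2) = m^2 - m - 6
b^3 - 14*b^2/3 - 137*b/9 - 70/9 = (b - 7)*(b + 2/3)*(b + 5/3)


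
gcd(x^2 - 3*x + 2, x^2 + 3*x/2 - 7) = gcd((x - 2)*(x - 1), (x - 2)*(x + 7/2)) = x - 2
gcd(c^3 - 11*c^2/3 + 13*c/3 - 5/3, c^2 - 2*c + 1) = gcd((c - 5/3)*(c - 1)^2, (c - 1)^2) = c^2 - 2*c + 1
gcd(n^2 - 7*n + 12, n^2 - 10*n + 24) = n - 4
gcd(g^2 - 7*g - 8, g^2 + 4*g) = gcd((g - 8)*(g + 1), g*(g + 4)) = 1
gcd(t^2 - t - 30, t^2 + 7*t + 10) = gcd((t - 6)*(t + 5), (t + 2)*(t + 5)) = t + 5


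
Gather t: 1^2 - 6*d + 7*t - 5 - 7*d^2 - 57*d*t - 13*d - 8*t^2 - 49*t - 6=-7*d^2 - 19*d - 8*t^2 + t*(-57*d - 42) - 10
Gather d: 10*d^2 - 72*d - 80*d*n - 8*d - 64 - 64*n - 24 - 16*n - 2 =10*d^2 + d*(-80*n - 80) - 80*n - 90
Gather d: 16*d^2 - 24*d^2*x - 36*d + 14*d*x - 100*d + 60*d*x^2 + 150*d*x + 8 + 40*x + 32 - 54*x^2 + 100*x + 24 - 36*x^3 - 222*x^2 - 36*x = d^2*(16 - 24*x) + d*(60*x^2 + 164*x - 136) - 36*x^3 - 276*x^2 + 104*x + 64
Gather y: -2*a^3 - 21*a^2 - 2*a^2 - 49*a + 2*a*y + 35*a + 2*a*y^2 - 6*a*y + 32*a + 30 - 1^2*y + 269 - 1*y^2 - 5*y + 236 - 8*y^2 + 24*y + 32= -2*a^3 - 23*a^2 + 18*a + y^2*(2*a - 9) + y*(18 - 4*a) + 567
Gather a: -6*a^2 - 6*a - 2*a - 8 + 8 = -6*a^2 - 8*a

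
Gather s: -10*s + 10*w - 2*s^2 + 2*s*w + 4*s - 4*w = -2*s^2 + s*(2*w - 6) + 6*w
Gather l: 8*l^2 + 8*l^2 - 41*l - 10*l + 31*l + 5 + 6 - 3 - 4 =16*l^2 - 20*l + 4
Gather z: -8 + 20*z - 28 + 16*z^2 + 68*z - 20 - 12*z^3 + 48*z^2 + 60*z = -12*z^3 + 64*z^2 + 148*z - 56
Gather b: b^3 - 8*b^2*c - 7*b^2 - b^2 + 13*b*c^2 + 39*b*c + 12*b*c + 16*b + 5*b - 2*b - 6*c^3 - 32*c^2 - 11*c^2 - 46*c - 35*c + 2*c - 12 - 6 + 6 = b^3 + b^2*(-8*c - 8) + b*(13*c^2 + 51*c + 19) - 6*c^3 - 43*c^2 - 79*c - 12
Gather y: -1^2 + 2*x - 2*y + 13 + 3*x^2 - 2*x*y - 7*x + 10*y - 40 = 3*x^2 - 5*x + y*(8 - 2*x) - 28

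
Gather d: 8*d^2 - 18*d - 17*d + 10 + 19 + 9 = 8*d^2 - 35*d + 38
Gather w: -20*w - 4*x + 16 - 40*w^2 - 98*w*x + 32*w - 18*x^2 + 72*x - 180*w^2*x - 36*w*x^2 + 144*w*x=w^2*(-180*x - 40) + w*(-36*x^2 + 46*x + 12) - 18*x^2 + 68*x + 16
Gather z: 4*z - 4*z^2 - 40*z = -4*z^2 - 36*z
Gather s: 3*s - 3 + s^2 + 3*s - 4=s^2 + 6*s - 7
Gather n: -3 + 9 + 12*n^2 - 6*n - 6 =12*n^2 - 6*n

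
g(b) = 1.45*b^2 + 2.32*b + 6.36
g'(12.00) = 37.12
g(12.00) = 243.00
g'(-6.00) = -15.08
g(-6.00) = 44.64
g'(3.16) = 11.48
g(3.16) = 28.17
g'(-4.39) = -10.41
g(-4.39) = 24.12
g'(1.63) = 7.05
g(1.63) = 13.99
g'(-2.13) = -3.86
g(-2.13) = 8.00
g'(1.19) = 5.77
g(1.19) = 11.17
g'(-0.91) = -0.32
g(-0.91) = 5.45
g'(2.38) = 9.22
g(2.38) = 20.09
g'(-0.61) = 0.55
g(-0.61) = 5.48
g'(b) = 2.9*b + 2.32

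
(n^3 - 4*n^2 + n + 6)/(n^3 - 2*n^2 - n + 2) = (n - 3)/(n - 1)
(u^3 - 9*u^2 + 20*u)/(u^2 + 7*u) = (u^2 - 9*u + 20)/(u + 7)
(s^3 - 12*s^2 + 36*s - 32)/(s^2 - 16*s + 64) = (s^2 - 4*s + 4)/(s - 8)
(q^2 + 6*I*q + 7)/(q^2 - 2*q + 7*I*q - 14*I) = (q - I)/(q - 2)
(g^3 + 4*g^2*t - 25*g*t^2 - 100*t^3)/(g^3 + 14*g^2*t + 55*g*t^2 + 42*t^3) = (g^3 + 4*g^2*t - 25*g*t^2 - 100*t^3)/(g^3 + 14*g^2*t + 55*g*t^2 + 42*t^3)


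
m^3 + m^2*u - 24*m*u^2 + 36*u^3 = (m - 3*u)*(m - 2*u)*(m + 6*u)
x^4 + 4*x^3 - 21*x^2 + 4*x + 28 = (x - 2)^2*(x + 1)*(x + 7)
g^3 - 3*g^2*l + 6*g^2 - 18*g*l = g*(g + 6)*(g - 3*l)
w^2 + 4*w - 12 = (w - 2)*(w + 6)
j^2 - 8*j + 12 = (j - 6)*(j - 2)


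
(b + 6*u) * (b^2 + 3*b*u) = b^3 + 9*b^2*u + 18*b*u^2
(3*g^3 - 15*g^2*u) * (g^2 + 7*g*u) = 3*g^5 + 6*g^4*u - 105*g^3*u^2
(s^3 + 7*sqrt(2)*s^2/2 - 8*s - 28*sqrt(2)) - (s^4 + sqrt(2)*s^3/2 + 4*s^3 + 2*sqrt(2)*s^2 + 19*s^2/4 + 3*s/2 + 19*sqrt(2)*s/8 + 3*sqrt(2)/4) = -s^4 - 3*s^3 - sqrt(2)*s^3/2 - 19*s^2/4 + 3*sqrt(2)*s^2/2 - 19*s/2 - 19*sqrt(2)*s/8 - 115*sqrt(2)/4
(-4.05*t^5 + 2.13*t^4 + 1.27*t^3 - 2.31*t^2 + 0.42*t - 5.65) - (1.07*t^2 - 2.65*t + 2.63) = -4.05*t^5 + 2.13*t^4 + 1.27*t^3 - 3.38*t^2 + 3.07*t - 8.28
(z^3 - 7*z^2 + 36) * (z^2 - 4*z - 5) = z^5 - 11*z^4 + 23*z^3 + 71*z^2 - 144*z - 180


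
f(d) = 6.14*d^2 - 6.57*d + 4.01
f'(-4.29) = -59.25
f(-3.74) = 114.47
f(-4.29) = 145.20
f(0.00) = 4.01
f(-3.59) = 106.73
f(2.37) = 22.93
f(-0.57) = 9.75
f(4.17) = 83.38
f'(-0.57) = -13.57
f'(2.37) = 22.53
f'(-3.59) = -50.66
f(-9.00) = 560.48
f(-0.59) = 10.02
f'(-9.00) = -117.09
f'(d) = 12.28*d - 6.57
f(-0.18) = 5.39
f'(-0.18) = -8.78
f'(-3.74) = -52.50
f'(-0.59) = -13.82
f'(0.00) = -6.57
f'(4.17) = 44.64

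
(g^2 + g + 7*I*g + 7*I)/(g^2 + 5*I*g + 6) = (g^2 + g + 7*I*g + 7*I)/(g^2 + 5*I*g + 6)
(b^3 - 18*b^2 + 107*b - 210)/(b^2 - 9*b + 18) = (b^2 - 12*b + 35)/(b - 3)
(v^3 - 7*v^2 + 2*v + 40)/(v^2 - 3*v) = (v^3 - 7*v^2 + 2*v + 40)/(v*(v - 3))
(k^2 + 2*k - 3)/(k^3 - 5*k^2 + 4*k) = (k + 3)/(k*(k - 4))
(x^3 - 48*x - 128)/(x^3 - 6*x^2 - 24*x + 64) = (x + 4)/(x - 2)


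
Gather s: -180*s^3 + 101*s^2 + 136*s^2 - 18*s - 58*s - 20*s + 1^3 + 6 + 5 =-180*s^3 + 237*s^2 - 96*s + 12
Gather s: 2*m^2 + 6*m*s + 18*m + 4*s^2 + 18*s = 2*m^2 + 18*m + 4*s^2 + s*(6*m + 18)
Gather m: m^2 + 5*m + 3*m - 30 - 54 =m^2 + 8*m - 84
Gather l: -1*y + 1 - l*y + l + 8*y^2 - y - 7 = l*(1 - y) + 8*y^2 - 2*y - 6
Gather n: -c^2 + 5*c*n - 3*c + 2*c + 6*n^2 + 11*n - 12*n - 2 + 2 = -c^2 - c + 6*n^2 + n*(5*c - 1)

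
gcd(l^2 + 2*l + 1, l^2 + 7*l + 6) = l + 1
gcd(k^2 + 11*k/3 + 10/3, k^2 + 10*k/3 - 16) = 1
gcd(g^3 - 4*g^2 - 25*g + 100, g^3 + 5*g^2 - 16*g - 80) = g^2 + g - 20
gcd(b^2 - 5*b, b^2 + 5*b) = b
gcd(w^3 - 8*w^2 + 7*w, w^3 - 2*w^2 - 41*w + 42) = w^2 - 8*w + 7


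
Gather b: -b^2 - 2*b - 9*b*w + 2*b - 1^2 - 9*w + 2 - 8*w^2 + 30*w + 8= -b^2 - 9*b*w - 8*w^2 + 21*w + 9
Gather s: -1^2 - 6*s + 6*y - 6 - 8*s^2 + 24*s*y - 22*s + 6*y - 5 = -8*s^2 + s*(24*y - 28) + 12*y - 12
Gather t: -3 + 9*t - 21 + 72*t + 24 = 81*t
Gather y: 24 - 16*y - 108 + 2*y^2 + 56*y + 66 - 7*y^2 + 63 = -5*y^2 + 40*y + 45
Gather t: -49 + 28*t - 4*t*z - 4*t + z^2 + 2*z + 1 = t*(24 - 4*z) + z^2 + 2*z - 48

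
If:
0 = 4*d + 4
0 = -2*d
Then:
No Solution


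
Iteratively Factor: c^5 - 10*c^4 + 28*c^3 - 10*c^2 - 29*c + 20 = (c - 5)*(c^4 - 5*c^3 + 3*c^2 + 5*c - 4) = (c - 5)*(c - 1)*(c^3 - 4*c^2 - c + 4) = (c - 5)*(c - 1)*(c + 1)*(c^2 - 5*c + 4) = (c - 5)*(c - 4)*(c - 1)*(c + 1)*(c - 1)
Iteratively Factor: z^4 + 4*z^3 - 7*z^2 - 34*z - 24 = (z + 4)*(z^3 - 7*z - 6) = (z + 1)*(z + 4)*(z^2 - z - 6) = (z + 1)*(z + 2)*(z + 4)*(z - 3)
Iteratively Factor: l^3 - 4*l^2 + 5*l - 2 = (l - 1)*(l^2 - 3*l + 2) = (l - 1)^2*(l - 2)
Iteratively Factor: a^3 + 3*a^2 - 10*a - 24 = (a + 4)*(a^2 - a - 6) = (a + 2)*(a + 4)*(a - 3)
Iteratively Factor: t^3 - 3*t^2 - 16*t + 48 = (t - 3)*(t^2 - 16) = (t - 4)*(t - 3)*(t + 4)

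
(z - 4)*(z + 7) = z^2 + 3*z - 28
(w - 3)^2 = w^2 - 6*w + 9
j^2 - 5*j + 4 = (j - 4)*(j - 1)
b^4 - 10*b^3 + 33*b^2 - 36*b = b*(b - 4)*(b - 3)^2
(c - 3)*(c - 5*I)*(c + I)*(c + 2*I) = c^4 - 3*c^3 - 2*I*c^3 + 13*c^2 + 6*I*c^2 - 39*c + 10*I*c - 30*I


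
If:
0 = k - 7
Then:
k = 7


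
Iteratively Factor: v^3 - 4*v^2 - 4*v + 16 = (v - 4)*(v^2 - 4) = (v - 4)*(v + 2)*(v - 2)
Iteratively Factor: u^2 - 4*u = (u - 4)*(u)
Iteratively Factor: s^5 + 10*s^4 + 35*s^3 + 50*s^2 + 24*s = (s + 3)*(s^4 + 7*s^3 + 14*s^2 + 8*s) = (s + 1)*(s + 3)*(s^3 + 6*s^2 + 8*s) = (s + 1)*(s + 2)*(s + 3)*(s^2 + 4*s) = (s + 1)*(s + 2)*(s + 3)*(s + 4)*(s)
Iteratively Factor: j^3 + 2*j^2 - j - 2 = (j + 1)*(j^2 + j - 2) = (j - 1)*(j + 1)*(j + 2)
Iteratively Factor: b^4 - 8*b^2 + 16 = (b - 2)*(b^3 + 2*b^2 - 4*b - 8) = (b - 2)^2*(b^2 + 4*b + 4) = (b - 2)^2*(b + 2)*(b + 2)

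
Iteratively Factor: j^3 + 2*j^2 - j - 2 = (j - 1)*(j^2 + 3*j + 2) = (j - 1)*(j + 1)*(j + 2)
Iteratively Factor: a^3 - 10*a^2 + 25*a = (a - 5)*(a^2 - 5*a) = a*(a - 5)*(a - 5)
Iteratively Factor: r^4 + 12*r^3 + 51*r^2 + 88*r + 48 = (r + 3)*(r^3 + 9*r^2 + 24*r + 16) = (r + 1)*(r + 3)*(r^2 + 8*r + 16) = (r + 1)*(r + 3)*(r + 4)*(r + 4)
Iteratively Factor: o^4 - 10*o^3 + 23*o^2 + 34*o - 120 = (o + 2)*(o^3 - 12*o^2 + 47*o - 60) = (o - 5)*(o + 2)*(o^2 - 7*o + 12) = (o - 5)*(o - 3)*(o + 2)*(o - 4)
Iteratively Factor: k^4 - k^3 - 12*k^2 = (k + 3)*(k^3 - 4*k^2) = k*(k + 3)*(k^2 - 4*k) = k^2*(k + 3)*(k - 4)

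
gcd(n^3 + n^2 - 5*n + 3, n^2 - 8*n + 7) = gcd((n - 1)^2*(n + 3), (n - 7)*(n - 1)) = n - 1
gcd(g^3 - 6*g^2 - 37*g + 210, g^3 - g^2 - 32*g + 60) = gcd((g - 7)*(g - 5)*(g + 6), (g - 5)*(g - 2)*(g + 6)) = g^2 + g - 30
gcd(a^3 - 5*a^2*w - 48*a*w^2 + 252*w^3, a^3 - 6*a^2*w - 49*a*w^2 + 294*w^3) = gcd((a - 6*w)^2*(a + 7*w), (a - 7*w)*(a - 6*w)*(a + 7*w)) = -a^2 - a*w + 42*w^2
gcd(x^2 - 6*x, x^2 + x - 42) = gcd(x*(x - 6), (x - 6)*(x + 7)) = x - 6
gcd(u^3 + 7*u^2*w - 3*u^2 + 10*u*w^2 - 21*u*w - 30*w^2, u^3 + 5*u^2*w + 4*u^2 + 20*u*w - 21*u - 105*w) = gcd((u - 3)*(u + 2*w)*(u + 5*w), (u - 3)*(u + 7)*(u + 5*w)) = u^2 + 5*u*w - 3*u - 15*w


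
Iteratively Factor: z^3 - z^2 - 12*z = (z + 3)*(z^2 - 4*z) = z*(z + 3)*(z - 4)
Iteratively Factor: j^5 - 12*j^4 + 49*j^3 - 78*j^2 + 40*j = (j - 4)*(j^4 - 8*j^3 + 17*j^2 - 10*j) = (j - 4)*(j - 2)*(j^3 - 6*j^2 + 5*j) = (j - 5)*(j - 4)*(j - 2)*(j^2 - j) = j*(j - 5)*(j - 4)*(j - 2)*(j - 1)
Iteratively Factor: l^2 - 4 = (l + 2)*(l - 2)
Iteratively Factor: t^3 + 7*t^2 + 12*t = (t + 3)*(t^2 + 4*t) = t*(t + 3)*(t + 4)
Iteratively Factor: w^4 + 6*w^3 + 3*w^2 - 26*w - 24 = (w + 4)*(w^3 + 2*w^2 - 5*w - 6) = (w - 2)*(w + 4)*(w^2 + 4*w + 3) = (w - 2)*(w + 1)*(w + 4)*(w + 3)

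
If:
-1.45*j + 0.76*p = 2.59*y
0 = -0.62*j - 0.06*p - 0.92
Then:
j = -0.278394840558939*y - 1.25259763525618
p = 2.87674668577571*y - 2.38982443568613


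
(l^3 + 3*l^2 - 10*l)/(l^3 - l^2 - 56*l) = (-l^2 - 3*l + 10)/(-l^2 + l + 56)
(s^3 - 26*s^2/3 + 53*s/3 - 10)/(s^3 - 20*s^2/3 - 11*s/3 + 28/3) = (3*s^2 - 23*s + 30)/(3*s^2 - 17*s - 28)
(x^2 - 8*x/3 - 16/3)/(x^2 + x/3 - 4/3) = (x - 4)/(x - 1)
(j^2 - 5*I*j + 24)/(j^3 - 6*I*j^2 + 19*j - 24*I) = 1/(j - I)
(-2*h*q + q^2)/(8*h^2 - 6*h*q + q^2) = q/(-4*h + q)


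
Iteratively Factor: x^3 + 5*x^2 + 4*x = (x + 1)*(x^2 + 4*x) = x*(x + 1)*(x + 4)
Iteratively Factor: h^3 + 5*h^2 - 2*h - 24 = (h - 2)*(h^2 + 7*h + 12) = (h - 2)*(h + 3)*(h + 4)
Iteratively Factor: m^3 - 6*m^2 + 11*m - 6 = (m - 3)*(m^2 - 3*m + 2) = (m - 3)*(m - 1)*(m - 2)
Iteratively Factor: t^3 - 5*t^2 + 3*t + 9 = (t + 1)*(t^2 - 6*t + 9) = (t - 3)*(t + 1)*(t - 3)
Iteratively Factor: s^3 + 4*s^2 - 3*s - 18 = (s + 3)*(s^2 + s - 6) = (s - 2)*(s + 3)*(s + 3)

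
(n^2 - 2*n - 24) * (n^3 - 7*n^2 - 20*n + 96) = n^5 - 9*n^4 - 30*n^3 + 304*n^2 + 288*n - 2304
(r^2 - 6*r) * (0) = 0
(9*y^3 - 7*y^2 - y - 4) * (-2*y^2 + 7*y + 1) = -18*y^5 + 77*y^4 - 38*y^3 - 6*y^2 - 29*y - 4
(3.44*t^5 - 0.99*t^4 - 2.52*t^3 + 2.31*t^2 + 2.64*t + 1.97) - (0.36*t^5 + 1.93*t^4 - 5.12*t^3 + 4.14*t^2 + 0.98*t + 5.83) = 3.08*t^5 - 2.92*t^4 + 2.6*t^3 - 1.83*t^2 + 1.66*t - 3.86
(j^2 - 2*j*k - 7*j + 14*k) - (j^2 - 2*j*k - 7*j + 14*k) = 0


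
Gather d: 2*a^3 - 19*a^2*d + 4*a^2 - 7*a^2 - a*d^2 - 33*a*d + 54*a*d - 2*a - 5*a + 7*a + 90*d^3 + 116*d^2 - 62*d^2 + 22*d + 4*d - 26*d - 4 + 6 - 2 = 2*a^3 - 3*a^2 + 90*d^3 + d^2*(54 - a) + d*(-19*a^2 + 21*a)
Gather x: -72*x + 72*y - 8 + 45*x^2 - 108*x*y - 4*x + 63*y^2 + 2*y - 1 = 45*x^2 + x*(-108*y - 76) + 63*y^2 + 74*y - 9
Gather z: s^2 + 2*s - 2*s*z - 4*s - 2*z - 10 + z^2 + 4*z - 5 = s^2 - 2*s + z^2 + z*(2 - 2*s) - 15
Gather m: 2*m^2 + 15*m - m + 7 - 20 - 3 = 2*m^2 + 14*m - 16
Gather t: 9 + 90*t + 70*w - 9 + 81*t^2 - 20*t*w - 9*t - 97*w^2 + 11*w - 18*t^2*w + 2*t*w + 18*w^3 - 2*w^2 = t^2*(81 - 18*w) + t*(81 - 18*w) + 18*w^3 - 99*w^2 + 81*w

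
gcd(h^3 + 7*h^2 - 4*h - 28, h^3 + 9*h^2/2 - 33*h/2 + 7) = h^2 + 5*h - 14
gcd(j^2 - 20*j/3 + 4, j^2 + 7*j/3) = 1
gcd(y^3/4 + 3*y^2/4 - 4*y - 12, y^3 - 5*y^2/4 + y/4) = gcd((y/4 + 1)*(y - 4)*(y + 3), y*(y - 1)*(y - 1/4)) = 1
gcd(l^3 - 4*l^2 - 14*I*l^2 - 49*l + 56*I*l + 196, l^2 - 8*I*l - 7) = l - 7*I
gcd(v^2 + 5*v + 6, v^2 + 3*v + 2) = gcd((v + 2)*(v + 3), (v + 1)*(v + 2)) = v + 2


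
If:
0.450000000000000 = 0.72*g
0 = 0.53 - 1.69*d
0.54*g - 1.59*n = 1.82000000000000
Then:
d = 0.31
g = 0.62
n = -0.93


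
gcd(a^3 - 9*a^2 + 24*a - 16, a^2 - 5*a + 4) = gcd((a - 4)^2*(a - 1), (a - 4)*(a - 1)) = a^2 - 5*a + 4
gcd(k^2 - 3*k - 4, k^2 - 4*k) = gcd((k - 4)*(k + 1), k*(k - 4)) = k - 4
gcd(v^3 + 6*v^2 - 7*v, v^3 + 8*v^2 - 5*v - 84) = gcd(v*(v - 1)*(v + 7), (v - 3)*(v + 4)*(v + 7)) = v + 7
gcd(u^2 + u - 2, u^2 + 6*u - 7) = u - 1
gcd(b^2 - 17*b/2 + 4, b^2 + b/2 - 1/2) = b - 1/2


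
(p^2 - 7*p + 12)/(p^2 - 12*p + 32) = (p - 3)/(p - 8)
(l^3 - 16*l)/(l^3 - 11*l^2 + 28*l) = (l + 4)/(l - 7)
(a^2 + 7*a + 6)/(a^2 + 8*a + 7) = (a + 6)/(a + 7)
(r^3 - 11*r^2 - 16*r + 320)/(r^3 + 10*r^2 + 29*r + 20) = (r^2 - 16*r + 64)/(r^2 + 5*r + 4)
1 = 1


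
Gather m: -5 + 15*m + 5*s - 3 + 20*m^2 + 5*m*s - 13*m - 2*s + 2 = 20*m^2 + m*(5*s + 2) + 3*s - 6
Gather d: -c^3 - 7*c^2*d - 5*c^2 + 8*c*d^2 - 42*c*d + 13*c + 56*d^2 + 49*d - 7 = -c^3 - 5*c^2 + 13*c + d^2*(8*c + 56) + d*(-7*c^2 - 42*c + 49) - 7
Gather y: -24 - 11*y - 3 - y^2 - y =-y^2 - 12*y - 27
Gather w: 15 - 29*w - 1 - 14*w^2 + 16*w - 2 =-14*w^2 - 13*w + 12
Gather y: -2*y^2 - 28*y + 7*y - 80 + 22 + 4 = -2*y^2 - 21*y - 54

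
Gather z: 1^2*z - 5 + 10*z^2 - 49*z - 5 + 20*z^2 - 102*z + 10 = 30*z^2 - 150*z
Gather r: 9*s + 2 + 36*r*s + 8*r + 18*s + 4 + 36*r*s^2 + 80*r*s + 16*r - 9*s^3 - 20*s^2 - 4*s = r*(36*s^2 + 116*s + 24) - 9*s^3 - 20*s^2 + 23*s + 6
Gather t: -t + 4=4 - t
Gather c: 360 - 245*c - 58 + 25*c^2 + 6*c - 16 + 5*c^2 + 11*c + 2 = 30*c^2 - 228*c + 288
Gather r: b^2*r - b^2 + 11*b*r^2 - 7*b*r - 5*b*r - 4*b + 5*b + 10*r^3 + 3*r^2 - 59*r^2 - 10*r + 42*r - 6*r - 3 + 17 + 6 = -b^2 + b + 10*r^3 + r^2*(11*b - 56) + r*(b^2 - 12*b + 26) + 20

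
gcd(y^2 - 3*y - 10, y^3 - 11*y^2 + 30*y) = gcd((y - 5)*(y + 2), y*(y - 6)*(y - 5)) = y - 5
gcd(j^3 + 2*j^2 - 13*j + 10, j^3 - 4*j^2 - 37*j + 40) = j^2 + 4*j - 5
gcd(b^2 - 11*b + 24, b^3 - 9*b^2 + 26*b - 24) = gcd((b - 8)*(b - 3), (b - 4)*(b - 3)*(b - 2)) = b - 3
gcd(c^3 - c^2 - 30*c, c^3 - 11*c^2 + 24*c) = c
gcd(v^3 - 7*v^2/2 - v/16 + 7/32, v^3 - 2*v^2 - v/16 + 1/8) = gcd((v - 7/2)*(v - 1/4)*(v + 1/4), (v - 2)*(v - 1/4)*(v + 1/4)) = v^2 - 1/16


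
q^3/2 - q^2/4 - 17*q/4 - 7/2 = (q/2 + 1/2)*(q - 7/2)*(q + 2)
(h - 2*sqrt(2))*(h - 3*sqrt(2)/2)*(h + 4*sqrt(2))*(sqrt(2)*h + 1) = sqrt(2)*h^4 + 2*h^3 - 43*sqrt(2)*h^2/2 + 26*h + 24*sqrt(2)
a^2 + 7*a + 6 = (a + 1)*(a + 6)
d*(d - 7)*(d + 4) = d^3 - 3*d^2 - 28*d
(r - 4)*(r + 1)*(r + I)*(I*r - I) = I*r^4 - r^3 - 4*I*r^3 + 4*r^2 - I*r^2 + r + 4*I*r - 4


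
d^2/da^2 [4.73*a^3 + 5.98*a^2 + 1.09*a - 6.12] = 28.38*a + 11.96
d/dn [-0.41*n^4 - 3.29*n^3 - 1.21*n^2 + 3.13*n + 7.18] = -1.64*n^3 - 9.87*n^2 - 2.42*n + 3.13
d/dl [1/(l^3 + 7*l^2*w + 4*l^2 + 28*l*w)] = (-3*l^2 - 14*l*w - 8*l - 28*w)/(l^2*(l^2 + 7*l*w + 4*l + 28*w)^2)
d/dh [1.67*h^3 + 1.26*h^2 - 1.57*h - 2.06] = 5.01*h^2 + 2.52*h - 1.57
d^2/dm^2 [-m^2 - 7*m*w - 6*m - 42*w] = -2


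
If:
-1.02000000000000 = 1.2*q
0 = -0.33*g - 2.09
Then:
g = -6.33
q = -0.85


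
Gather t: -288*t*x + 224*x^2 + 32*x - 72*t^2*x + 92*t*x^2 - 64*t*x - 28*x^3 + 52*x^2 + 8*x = -72*t^2*x + t*(92*x^2 - 352*x) - 28*x^3 + 276*x^2 + 40*x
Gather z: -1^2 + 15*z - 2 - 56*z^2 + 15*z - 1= -56*z^2 + 30*z - 4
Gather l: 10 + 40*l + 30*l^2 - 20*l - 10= 30*l^2 + 20*l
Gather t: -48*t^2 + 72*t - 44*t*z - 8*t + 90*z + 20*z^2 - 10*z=-48*t^2 + t*(64 - 44*z) + 20*z^2 + 80*z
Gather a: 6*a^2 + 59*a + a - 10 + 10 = 6*a^2 + 60*a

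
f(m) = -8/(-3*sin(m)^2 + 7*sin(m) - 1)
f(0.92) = -3.00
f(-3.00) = 3.91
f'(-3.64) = -10.53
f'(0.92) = 1.51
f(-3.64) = -4.82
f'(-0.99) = 0.66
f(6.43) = 199.08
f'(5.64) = 1.72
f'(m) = -8*(6*sin(m)*cos(m) - 7*cos(m))/(-3*sin(m)^2 + 7*sin(m) - 1)^2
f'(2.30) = -2.07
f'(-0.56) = 2.23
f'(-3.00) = -14.82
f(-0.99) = 0.89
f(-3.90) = -3.34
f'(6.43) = 30003.10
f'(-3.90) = -2.91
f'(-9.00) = -3.58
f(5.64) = 1.27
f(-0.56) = 1.44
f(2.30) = -3.14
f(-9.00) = 1.82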